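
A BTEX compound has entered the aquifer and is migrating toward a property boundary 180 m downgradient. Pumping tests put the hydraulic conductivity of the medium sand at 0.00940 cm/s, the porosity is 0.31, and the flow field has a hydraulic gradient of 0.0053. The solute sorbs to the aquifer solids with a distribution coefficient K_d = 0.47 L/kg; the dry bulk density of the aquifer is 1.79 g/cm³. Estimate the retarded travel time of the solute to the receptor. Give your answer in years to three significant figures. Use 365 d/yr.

K = 0.00940 cm/s × 864 = 8.122 m/d
q = Ki = 8.122 × 0.0053 = 0.04304 m/d
v_s = q/n_e = 0.04304/0.31 = 0.1389 m/d
Retardation R = 1 + ρ_b·K_d/n = 1 + 1.79×0.47/0.31 = 3.714
Contaminant velocity v_c = v/R = 0.1389/3.714 = 0.03739 m/d
t = L/v_c = 180/0.03739 = 4814 d
   = 4814/365 = 13.2 yr

13.2 years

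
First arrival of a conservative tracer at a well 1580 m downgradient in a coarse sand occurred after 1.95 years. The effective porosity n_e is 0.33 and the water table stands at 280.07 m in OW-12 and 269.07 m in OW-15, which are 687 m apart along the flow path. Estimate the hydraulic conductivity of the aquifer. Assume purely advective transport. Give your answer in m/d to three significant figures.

Hydraulic gradient i = (280.07 − 269.07) / 687 = 11.00 / 687 = 0.01601
t = 1.95 years = 711.8 d
v = L / t = 1580 / 711.8 = 2.220 m/d
K = v · n / i = 2.220 × 0.33 / 0.01601 = 45.8 m/d

45.8 m/d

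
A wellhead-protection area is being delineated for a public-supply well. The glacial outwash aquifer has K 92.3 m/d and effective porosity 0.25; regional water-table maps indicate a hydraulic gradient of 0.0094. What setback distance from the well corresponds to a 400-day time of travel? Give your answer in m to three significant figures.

q = Ki = 92.3 × 0.0094 = 0.8676 m/d
v_s = q/n_e = 0.8676/0.25 = 3.470 m/d
L = v × T = 3.470 × 400 = 1388 m

1390 m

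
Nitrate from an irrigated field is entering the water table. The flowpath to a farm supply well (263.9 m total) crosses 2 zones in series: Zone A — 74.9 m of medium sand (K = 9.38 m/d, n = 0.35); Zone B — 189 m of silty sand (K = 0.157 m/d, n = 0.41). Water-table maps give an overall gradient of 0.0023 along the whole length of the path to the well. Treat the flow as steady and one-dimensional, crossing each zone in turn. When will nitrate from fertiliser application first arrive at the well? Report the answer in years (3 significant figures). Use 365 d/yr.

567 years

Steady 1-D flow in series ⇒ the Darcy flux q is identical in every zone and the zone head losses add (resistances L/K in series).
Σ(L/K) = 74.9/9.38 + 189/0.157 = 7.985 + 1204 = 1212 d
K_eq = L_total / Σ(L/K) = 263.9 / 1212 = 0.2178 m/d
q = K_eq · i = 0.2178 × 0.0023 = 5.009e-4 m/d (same in every zone)
Zone A: v = q/n = 5.009e-4/0.35 = 0.001431 m/d → t_A = 74.9/0.001431 = 52340 d
Zone B: v = q/n = 5.009e-4/0.41 = 0.001222 m/d → t_B = 189/0.001222 = 154700 d
Total t = 52340 + 154700 = 207000 d
   = 207000 / 365 = 567 yr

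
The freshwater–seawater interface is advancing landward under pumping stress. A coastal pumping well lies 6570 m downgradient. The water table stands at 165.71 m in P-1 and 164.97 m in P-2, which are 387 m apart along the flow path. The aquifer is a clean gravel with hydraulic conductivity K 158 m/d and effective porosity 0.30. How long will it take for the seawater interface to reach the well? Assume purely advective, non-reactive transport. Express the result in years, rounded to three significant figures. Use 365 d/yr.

17.9 years

Hydraulic gradient i = (165.71 − 164.97) / 387 = 0.74 / 387 = 0.001912
Specific discharge q = 158 × 0.001912 = 0.3021 m/d
Seepage velocity v = q / n = 0.3021 / 0.30 = 1.007 m/d
t = L / v = 6570 / 1.007 = 6524 d
   = 6524 / 365 = 17.9 yr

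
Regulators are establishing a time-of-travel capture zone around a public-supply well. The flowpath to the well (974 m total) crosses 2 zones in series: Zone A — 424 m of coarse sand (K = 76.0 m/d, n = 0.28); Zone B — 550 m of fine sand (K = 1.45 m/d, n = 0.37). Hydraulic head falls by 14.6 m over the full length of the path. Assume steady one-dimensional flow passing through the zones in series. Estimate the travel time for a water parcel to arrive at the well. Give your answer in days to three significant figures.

Steady 1-D flow in series ⇒ the Darcy flux q is identical in every zone and the zone head losses add (resistances L/K in series).
Σ(L/K) = 424/76.0 + 550/1.45 = 5.579 + 379.3 = 384.9 d
q = ΔH / Σ(L/K) = 14.6 / 384.9 = 0.03793 m/d (same in every zone)
Zone A: v = q/n = 0.03793/0.28 = 0.1355 m/d → t_A = 424/0.1355 = 3130 d
Zone B: v = q/n = 0.03793/0.37 = 0.1025 m/d → t_B = 550/0.1025 = 5365 d
Total t = 3130 + 5365 = 8494 d

8490 days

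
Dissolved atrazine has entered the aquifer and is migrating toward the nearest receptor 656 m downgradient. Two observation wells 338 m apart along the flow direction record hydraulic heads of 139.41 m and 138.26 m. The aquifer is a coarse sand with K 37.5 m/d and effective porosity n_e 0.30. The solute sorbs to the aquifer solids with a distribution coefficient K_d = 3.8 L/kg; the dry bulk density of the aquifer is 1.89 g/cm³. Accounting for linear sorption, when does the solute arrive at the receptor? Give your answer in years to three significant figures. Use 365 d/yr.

105 years

Hydraulic gradient i = (139.41 − 138.26) / 338 = 1.15 / 338 = 0.003402
Specific discharge q = 37.5 × 0.003402 = 0.1276 m/d
Seepage velocity v = q / n = 0.1276 / 0.30 = 0.4253 m/d
Retardation R = 1 + ρ_b·K_d/n = 1 + 1.89×3.8/0.30 = 24.94
Contaminant velocity v_c = v/R = 0.4253/24.94 = 0.01705 m/d
t = L/v_c = 656/0.01705 = 38470 d
   = 38470/365 = 105 yr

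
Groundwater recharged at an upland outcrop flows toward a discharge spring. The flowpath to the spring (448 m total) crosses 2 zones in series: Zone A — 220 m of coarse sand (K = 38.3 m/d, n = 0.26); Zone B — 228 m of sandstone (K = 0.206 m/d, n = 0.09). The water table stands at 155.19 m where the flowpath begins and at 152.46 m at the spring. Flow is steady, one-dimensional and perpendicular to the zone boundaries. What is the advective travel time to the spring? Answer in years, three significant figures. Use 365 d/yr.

86.8 years

Total head drop ΔH = 155.19 − 152.46 = 2.73 m
Continuity: the same q passes through each zone, so ΔH = q·Σ(L_j/K_j) — the zones act as resistances in series.
Σ(L/K) = 220/38.3 + 228/0.206 = 5.744 + 1107 = 1113 d
q = ΔH / Σ(L/K) = 2.73 / 1113 = 0.002454 m/d (same in every zone)
Zone A: v = q/n = 0.002454/0.26 = 0.009438 m/d → t_A = 220/0.009438 = 23310 d
Zone B: v = q/n = 0.002454/0.09 = 0.02726 m/d → t_B = 228/0.02726 = 8362 d
Total t = 23310 + 8362 = 31670 d
   = 31670 / 365 = 86.8 yr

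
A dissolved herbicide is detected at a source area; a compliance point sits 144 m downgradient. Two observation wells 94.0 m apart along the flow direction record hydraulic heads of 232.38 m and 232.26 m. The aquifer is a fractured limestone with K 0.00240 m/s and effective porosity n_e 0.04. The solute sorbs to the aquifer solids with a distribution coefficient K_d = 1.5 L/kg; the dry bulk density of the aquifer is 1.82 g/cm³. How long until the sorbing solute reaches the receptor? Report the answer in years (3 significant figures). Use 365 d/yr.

4.13 years

Hydraulic gradient i = (232.38 − 232.26) / 94.0 = 0.12 / 94.0 = 0.001277
K = 0.00240 m/s × 86400 s/d = 207.4 m/d
q = Ki = 207.4 × 0.001277 = 0.2647 m/d
Average linear velocity = 0.2647 / 0.04 = 6.618 m/d
Retardation R = 1 + ρ_b·K_d/n = 1 + 1.82×1.5/0.04 = 69.25
Contaminant velocity v_c = v/R = 6.618/69.25 = 0.09556 m/d
t = L/v_c = 144/0.09556 = 1507 d
   = 1507/365 = 4.13 yr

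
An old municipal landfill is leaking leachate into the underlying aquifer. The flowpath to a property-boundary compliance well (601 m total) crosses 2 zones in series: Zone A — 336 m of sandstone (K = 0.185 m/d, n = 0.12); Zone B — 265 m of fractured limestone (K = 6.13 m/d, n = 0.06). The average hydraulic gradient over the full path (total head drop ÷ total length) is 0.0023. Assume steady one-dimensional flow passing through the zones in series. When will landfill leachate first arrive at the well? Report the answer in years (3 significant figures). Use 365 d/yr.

207 years

Steady 1-D flow in series ⇒ the Darcy flux q is identical in every zone and the zone head losses add (resistances L/K in series).
Σ(L/K) = 336/0.185 + 265/6.13 = 1816 + 43.23 = 1859 d
K_eq = L_total / Σ(L/K) = 601 / 1859 = 0.3232 m/d
q = K_eq · i = 0.3232 × 0.0023 = 7.434e-4 m/d (same in every zone)
Zone A: v = q/n = 7.434e-4/0.12 = 0.006195 m/d → t_A = 336/0.006195 = 54240 d
Zone B: v = q/n = 7.434e-4/0.06 = 0.01239 m/d → t_B = 265/0.01239 = 21390 d
Total t = 54240 + 21390 = 75630 d
   = 75630 / 365 = 207 yr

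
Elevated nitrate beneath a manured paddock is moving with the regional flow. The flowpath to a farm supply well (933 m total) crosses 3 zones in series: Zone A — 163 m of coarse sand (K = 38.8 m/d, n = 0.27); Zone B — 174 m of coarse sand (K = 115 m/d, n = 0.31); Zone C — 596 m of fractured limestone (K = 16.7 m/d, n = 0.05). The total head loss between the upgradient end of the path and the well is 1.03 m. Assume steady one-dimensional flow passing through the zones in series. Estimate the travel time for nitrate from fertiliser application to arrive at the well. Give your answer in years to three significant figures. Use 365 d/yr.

Continuity: the same q passes through each zone, so ΔH = q·Σ(L_j/K_j) — the zones act as resistances in series.
Σ(L/K) = 163/38.8 + 174/115 + 596/16.7 = 4.201 + 1.513 + 35.69 = 41.40 d
q = ΔH / Σ(L/K) = 1.03 / 41.40 = 0.02488 m/d (same in every zone)
Zone A: v = q/n = 0.02488/0.27 = 0.09214 m/d → t_A = 163/0.09214 = 1769 d
Zone B: v = q/n = 0.02488/0.31 = 0.08025 m/d → t_B = 174/0.08025 = 2168 d
Zone C: v = q/n = 0.02488/0.05 = 0.4976 m/d → t_C = 596/0.4976 = 1198 d
Total t = 1769 + 2168 + 1198 = 5135 d
   = 5135 / 365 = 14.1 yr

14.1 years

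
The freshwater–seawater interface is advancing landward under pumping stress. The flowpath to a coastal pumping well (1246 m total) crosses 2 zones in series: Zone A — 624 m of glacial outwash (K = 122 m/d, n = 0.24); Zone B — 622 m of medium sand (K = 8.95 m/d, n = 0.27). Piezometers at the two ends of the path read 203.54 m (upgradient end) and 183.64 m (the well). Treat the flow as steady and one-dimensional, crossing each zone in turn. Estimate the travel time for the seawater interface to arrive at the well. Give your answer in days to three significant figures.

1190 days

Total head drop ΔH = 203.54 − 183.64 = 19.90 m
Continuity: the same q passes through each zone, so ΔH = q·Σ(L_j/K_j) — the zones act as resistances in series.
Σ(L/K) = 624/122 + 622/8.95 = 5.115 + 69.50 = 74.61 d
q = ΔH / Σ(L/K) = 19.90 / 74.61 = 0.2667 m/d (same in every zone)
Zone A: v = q/n = 0.2667/0.24 = 1.111 m/d → t_A = 624/1.111 = 561.5 d
Zone B: v = q/n = 0.2667/0.27 = 0.9878 m/d → t_B = 622/0.9878 = 629.7 d
Total t = 561.5 + 629.7 = 1191 d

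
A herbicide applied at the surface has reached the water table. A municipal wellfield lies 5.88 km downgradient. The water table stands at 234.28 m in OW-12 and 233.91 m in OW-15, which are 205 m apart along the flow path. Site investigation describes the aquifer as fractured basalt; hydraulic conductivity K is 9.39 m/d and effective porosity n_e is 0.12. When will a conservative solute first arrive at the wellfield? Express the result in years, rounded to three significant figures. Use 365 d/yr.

Hydraulic gradient i = (234.28 − 233.91) / 205 = 0.37 / 205 = 0.001805
q = Ki = 9.39 × 0.001805 = 0.01695 m/d
Average linear velocity = 0.01695 / 0.12 = 0.1412 m/d
L = 5.88 km = 5880 m
t = L / v = 5880 / 0.1412 = 41630 d
   = 41630 / 365 = 114 yr

114 years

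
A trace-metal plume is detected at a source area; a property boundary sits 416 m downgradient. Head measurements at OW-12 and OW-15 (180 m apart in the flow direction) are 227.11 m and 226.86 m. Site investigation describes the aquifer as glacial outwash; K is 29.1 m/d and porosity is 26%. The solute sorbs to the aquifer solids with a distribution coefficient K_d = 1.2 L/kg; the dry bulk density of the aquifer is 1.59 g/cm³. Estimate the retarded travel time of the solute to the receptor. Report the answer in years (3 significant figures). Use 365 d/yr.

Hydraulic gradient i = (227.11 − 226.86) / 180 = 0.25 / 180 = 0.001389
Darcy flux q = K·i = 29.1 × 0.001389 = 0.04042 m/d
v_s = q/n_e = 0.04042/0.26 = 0.1554 m/d
Retardation R = 1 + ρ_b·K_d/n = 1 + 1.59×1.2/0.26 = 8.338
Contaminant velocity v_c = v/R = 0.1554/8.338 = 0.01864 m/d
t = L/v_c = 416/0.01864 = 22310 d
   = 22310/365 = 61.1 yr

61.1 years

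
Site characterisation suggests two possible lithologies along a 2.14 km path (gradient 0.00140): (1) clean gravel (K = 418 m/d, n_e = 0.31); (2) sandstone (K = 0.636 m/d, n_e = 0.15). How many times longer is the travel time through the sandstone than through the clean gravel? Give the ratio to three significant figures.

Unit 1 (clean gravel): v = 418×0.0014/0.31 = 1.888 m/d, t = 2140/1.888 = 1134 d
Unit 2 (sandstone): v = 0.636×0.0014/0.15 = 0.005936 m/d, t = 2140/0.005936 = 360500 d
t(sandstone) / t(clean gravel) = 360500/1134 = 318

318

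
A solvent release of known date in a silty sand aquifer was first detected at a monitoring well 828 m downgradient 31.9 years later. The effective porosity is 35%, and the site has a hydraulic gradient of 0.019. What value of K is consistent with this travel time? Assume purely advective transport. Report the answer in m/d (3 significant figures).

t = 31.9 years = 11640 d
v = L / t = 828 / 11640 = 0.07111 m/d
K = v · n / i = 0.07111 × 0.35 / 0.019 = 1.31 m/d

1.31 m/d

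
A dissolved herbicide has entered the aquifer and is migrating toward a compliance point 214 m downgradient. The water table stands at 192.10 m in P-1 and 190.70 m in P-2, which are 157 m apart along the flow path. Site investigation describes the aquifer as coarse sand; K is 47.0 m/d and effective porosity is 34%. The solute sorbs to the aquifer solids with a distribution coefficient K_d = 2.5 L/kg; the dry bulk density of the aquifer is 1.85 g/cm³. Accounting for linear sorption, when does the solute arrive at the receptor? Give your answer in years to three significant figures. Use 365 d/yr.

6.95 years

Hydraulic gradient i = (192.10 − 190.70) / 157 = 1.40 / 157 = 0.008917
Specific discharge q = 47.0 × 0.008917 = 0.4191 m/d
Average linear velocity = 0.4191 / 0.34 = 1.233 m/d
Retardation R = 1 + ρ_b·K_d/n = 1 + 1.85×2.5/0.34 = 14.60
Contaminant velocity v_c = v/R = 1.233/14.60 = 0.08441 m/d
t = L/v_c = 214/0.08441 = 2535 d
   = 2535/365 = 6.95 yr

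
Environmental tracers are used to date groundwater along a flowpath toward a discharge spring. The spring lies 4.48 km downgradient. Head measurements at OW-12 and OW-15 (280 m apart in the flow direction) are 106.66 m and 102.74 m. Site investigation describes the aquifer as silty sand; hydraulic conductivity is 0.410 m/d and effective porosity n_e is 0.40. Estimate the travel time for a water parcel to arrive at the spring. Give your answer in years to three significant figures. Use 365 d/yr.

Hydraulic gradient i = (106.66 − 102.74) / 280 = 3.92 / 280 = 0.01400
Specific discharge q = 0.410 × 0.01400 = 0.005740 m/d
v = Ki/n = 0.410·0.01400/0.40 = 0.01435 m/d
L = 4.48 km = 4480 m
t = L / v = 4480 / 0.01435 = 312200 d
   = 312200 / 365 = 855 yr

855 years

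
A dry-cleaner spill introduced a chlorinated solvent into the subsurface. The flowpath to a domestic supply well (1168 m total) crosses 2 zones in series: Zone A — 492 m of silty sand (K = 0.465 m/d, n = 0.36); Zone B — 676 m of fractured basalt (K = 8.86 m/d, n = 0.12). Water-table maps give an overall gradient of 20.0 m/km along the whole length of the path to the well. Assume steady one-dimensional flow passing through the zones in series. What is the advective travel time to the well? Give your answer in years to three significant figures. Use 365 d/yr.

34.4 years

For zones in series the flux q is common to all zones; the equivalent conductivity is the harmonic (thickness-weighted) mean, K_eq = L_total / Σ(L_j/K_j).
Σ(L/K) = 492/0.465 + 676/8.86 = 1058 + 76.30 = 1134 d
K_eq = L_total / Σ(L/K) = 1168 / 1134 = 1.030 m/d
q = K_eq · i = 1.030 × 0.020 = 0.02059 m/d (same in every zone)
Zone A: v = q/n = 0.02059/0.36 = 0.05720 m/d → t_A = 492/0.05720 = 8601 d
Zone B: v = q/n = 0.02059/0.12 = 0.1716 m/d → t_B = 676/0.1716 = 3939 d
Total t = 8601 + 3939 = 12540 d
   = 12540 / 365 = 34.4 yr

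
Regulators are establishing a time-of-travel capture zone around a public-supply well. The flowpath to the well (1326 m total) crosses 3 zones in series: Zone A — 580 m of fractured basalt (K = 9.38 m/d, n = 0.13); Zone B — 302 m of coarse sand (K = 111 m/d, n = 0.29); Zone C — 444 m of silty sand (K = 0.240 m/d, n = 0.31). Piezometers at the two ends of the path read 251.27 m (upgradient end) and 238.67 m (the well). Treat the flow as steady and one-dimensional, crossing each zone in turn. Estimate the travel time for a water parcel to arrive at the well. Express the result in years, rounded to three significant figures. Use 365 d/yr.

125 years

Total head drop ΔH = 251.27 − 238.67 = 12.60 m
Continuity: the same q passes through each zone, so ΔH = q·Σ(L_j/K_j) — the zones act as resistances in series.
Σ(L/K) = 580/9.38 + 302/111 + 444/0.240 = 61.83 + 2.721 + 1850 = 1915 d
q = ΔH / Σ(L/K) = 12.60 / 1915 = 0.006581 m/d (same in every zone)
Zone A: v = q/n = 0.006581/0.13 = 0.05062 m/d → t_A = 580/0.05062 = 11460 d
Zone B: v = q/n = 0.006581/0.29 = 0.02269 m/d → t_B = 302/0.02269 = 13310 d
Zone C: v = q/n = 0.006581/0.31 = 0.02123 m/d → t_C = 444/0.02123 = 20910 d
Total t = 11460 + 13310 + 20910 = 45680 d
   = 45680 / 365 = 125 yr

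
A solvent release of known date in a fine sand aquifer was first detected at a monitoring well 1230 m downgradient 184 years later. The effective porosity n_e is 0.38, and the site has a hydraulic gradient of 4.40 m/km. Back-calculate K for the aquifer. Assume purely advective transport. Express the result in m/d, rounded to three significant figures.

1.58 m/d

t = 184 years = 67160 d
v = L / t = 1230 / 67160 = 0.01831 m/d
K = v · n / i = 0.01831 × 0.38 / 0.0044 = 1.58 m/d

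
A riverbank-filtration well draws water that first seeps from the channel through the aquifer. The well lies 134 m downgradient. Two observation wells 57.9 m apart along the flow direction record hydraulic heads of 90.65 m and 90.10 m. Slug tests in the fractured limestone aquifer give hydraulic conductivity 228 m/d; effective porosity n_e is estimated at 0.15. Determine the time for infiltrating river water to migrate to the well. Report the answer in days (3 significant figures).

Hydraulic gradient i = (90.65 − 90.10) / 57.9 = 0.55 / 57.9 = 0.009499
Specific discharge q = 228 × 0.009499 = 2.166 m/d
v = Ki/n = 228·0.009499/0.15 = 14.44 m/d
t = L / v = 134 / 14.44 = 9.281 d

9.28 days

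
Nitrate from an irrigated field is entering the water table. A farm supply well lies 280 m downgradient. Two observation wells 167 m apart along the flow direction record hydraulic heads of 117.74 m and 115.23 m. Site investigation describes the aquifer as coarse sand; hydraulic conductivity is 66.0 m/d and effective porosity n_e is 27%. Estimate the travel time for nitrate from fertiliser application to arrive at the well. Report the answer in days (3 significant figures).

Hydraulic gradient i = (117.74 − 115.23) / 167 = 2.51 / 167 = 0.01503
Darcy flux q = K·i = 66.0 × 0.01503 = 0.9920 m/d
Average linear velocity = 0.9920 / 0.27 = 3.674 m/d
t = L / v = 280 / 3.674 = 76.21 d

76.2 days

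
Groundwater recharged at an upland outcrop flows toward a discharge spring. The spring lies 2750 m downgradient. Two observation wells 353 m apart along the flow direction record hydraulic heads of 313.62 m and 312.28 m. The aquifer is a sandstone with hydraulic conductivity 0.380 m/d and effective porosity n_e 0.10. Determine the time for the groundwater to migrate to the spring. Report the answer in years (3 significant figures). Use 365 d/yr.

522 years

Hydraulic gradient i = (313.62 − 312.28) / 353 = 1.34 / 353 = 0.003796
Specific discharge q = 0.380 × 0.003796 = 0.001442 m/d
Average linear velocity = 0.001442 / 0.10 = 0.01442 m/d
t = L / v = 2750 / 0.01442 = 190600 d
   = 190600 / 365 = 522 yr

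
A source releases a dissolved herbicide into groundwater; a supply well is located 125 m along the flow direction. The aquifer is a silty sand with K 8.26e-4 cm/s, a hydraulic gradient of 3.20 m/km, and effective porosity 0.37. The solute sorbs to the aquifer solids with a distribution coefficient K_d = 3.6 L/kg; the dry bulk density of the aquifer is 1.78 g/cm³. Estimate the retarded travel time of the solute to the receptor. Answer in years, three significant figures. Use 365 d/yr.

K = 8.26e-4 cm/s × 864 = 0.7137 m/d
Specific discharge q = 0.7137 × 0.0032 = 0.002284 m/d
Average linear velocity = 0.002284 / 0.37 = 0.006172 m/d
Retardation R = 1 + ρ_b·K_d/n = 1 + 1.78×3.6/0.37 = 18.32
Contaminant velocity v_c = v/R = 0.006172/18.32 = 3.369e-4 m/d
t = L/v_c = 125/3.369e-4 = 371000 d
   = 371000/365 = 1020 yr

1020 years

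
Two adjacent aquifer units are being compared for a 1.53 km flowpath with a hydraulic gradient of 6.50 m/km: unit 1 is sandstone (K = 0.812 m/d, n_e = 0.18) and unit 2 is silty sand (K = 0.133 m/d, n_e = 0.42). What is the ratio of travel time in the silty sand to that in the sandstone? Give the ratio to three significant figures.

Unit 1 (sandstone): v = 0.812×0.0065/0.18 = 0.02932 m/d, t = 1530/0.02932 = 52180 d
Unit 2 (silty sand): v = 0.133×0.0065/0.42 = 0.002058 m/d, t = 1530/0.002058 = 743300 d
t(silty sand) / t(sandstone) = 743300/52180 = 14.2

14.2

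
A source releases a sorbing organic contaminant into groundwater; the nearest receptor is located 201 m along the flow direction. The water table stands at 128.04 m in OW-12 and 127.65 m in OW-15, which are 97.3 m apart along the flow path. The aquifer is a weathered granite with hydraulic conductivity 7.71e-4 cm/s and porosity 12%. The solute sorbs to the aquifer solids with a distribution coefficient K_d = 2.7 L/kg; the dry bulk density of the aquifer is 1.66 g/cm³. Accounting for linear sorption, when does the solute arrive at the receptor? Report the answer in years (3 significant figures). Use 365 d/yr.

949 years

Hydraulic gradient i = (128.04 − 127.65) / 97.3 = 0.39 / 97.3 = 0.004008
K = 7.71e-4 cm/s × 864 = 0.6661 m/d
Specific discharge q = 0.6661 × 0.004008 = 0.002670 m/d
v_s = q/n_e = 0.002670/0.12 = 0.02225 m/d
Retardation R = 1 + ρ_b·K_d/n = 1 + 1.66×2.7/0.12 = 38.35
Contaminant velocity v_c = v/R = 0.02225/38.35 = 5.802e-4 m/d
t = L/v_c = 201/5.802e-4 = 346400 d
   = 346400/365 = 949 yr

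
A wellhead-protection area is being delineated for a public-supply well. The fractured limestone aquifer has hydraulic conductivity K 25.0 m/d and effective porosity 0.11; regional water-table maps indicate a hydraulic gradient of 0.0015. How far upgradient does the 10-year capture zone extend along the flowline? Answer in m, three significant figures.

q = Ki = 25.0 × 0.0015 = 0.03750 m/d
Seepage velocity v = q / n = 0.03750 / 0.11 = 0.3409 m/d
T = 10 yr × 365 = 3650 d
L = v × T = 0.3409 × 3650 = 1244 m

1240 m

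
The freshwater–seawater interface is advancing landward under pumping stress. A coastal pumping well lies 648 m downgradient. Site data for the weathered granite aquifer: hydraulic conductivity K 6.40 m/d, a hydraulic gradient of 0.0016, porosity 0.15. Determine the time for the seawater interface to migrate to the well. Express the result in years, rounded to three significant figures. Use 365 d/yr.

26.0 years

Specific discharge q = 6.40 × 0.0016 = 0.01024 m/d
Seepage velocity v = q / n = 0.01024 / 0.15 = 0.06827 m/d
t = L / v = 648 / 0.06827 = 9492 d
   = 9492 / 365 = 26.0 yr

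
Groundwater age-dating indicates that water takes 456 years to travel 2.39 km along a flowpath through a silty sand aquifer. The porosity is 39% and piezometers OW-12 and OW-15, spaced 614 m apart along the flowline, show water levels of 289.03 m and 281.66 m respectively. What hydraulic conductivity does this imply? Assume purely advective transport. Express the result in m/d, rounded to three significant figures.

0.467 m/d

Hydraulic gradient i = (289.03 − 281.66) / 614 = 7.37 / 614 = 0.01200
t = 456 years = 166400 d
L = 2.39 km = 2390 m
v = L / t = 2390 / 166400 = 0.01436 m/d
K = v · n / i = 0.01436 × 0.39 / 0.01200 = 0.467 m/d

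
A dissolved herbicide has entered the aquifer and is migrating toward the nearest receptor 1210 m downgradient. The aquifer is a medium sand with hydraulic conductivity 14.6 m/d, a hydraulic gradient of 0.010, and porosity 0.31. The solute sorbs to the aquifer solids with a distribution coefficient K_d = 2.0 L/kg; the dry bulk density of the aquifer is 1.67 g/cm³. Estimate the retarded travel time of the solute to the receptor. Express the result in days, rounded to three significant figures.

Specific discharge q = 14.6 × 0.010 = 0.1460 m/d
v_s = q/n_e = 0.1460/0.31 = 0.4710 m/d
Retardation R = 1 + ρ_b·K_d/n = 1 + 1.67×2.0/0.31 = 11.77
Contaminant velocity v_c = v/R = 0.4710/11.77 = 0.04000 m/d
t = L/v_c = 1210/0.04000 = 30250 d

30300 days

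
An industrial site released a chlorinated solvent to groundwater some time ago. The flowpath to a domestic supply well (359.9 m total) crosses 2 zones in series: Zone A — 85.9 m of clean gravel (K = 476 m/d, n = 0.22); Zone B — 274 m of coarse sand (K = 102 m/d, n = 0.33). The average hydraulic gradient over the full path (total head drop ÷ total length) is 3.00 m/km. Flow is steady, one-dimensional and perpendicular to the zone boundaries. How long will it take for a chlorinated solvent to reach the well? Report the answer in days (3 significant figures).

Continuity: the same q passes through each zone, so ΔH = q·Σ(L_j/K_j) — the zones act as resistances in series.
Σ(L/K) = 85.9/476 + 274/102 = 0.1805 + 2.686 = 2.867 d
K_eq = L_total / Σ(L/K) = 359.9 / 2.867 = 125.5 m/d
q = K_eq · i = 125.5 × 0.0030 = 0.3766 m/d (same in every zone)
Zone A: v = q/n = 0.3766/0.22 = 1.712 m/d → t_A = 85.9/1.712 = 50.18 d
Zone B: v = q/n = 0.3766/0.33 = 1.141 m/d → t_B = 274/1.141 = 240.1 d
Total t = 50.18 + 240.1 = 290.3 d

290 days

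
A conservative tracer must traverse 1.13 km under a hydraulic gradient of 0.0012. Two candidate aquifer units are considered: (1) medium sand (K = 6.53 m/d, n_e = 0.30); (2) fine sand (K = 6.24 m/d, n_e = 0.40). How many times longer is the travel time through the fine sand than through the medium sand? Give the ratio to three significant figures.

1.40

Unit 1 (medium sand): v = 6.53×0.0012/0.30 = 0.02612 m/d, t = 1130/0.02612 = 43260 d
Unit 2 (fine sand): v = 6.24×0.0012/0.40 = 0.01872 m/d, t = 1130/0.01872 = 60360 d
t(fine sand) / t(medium sand) = 60360/43260 = 1.40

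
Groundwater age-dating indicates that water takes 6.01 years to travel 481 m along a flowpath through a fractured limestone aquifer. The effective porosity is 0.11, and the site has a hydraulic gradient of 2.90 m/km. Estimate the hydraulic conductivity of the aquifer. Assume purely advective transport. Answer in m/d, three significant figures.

8.32 m/d

t = 6.01 years = 2194 d
v = L / t = 481 / 2194 = 0.2193 m/d
K = v · n / i = 0.2193 × 0.11 / 0.0029 = 8.32 m/d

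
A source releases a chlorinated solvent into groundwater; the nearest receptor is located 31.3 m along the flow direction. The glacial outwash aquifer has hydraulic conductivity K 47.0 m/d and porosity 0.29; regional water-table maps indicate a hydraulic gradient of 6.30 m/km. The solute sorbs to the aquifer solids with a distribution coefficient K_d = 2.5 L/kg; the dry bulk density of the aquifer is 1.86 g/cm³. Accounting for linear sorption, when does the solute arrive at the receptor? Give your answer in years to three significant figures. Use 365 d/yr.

Specific discharge q = 47.0 × 0.0063 = 0.2961 m/d
Seepage velocity v = q / n = 0.2961 / 0.29 = 1.021 m/d
Retardation R = 1 + ρ_b·K_d/n = 1 + 1.86×2.5/0.29 = 17.03
Contaminant velocity v_c = v/R = 1.021/17.03 = 0.05994 m/d
t = L/v_c = 31.3/0.05994 = 522.2 d
   = 522.2/365 = 1.43 yr

1.43 years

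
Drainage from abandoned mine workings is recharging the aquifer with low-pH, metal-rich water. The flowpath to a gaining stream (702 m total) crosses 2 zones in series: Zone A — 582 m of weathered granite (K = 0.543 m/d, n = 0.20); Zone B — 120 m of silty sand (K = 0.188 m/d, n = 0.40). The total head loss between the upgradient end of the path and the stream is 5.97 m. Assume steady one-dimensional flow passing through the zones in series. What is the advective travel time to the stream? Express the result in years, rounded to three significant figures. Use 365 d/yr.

Steady 1-D flow in series ⇒ the Darcy flux q is identical in every zone and the zone head losses add (resistances L/K in series).
Σ(L/K) = 582/0.543 + 120/0.188 = 1072 + 638.3 = 1710 d
q = ΔH / Σ(L/K) = 5.97 / 1710 = 0.003491 m/d (same in every zone)
Zone A: v = q/n = 0.003491/0.20 = 0.01745 m/d → t_A = 582/0.01745 = 33340 d
Zone B: v = q/n = 0.003491/0.40 = 0.008727 m/d → t_B = 120/0.008727 = 13750 d
Total t = 33340 + 13750 = 47090 d
   = 47090 / 365 = 129 yr

129 years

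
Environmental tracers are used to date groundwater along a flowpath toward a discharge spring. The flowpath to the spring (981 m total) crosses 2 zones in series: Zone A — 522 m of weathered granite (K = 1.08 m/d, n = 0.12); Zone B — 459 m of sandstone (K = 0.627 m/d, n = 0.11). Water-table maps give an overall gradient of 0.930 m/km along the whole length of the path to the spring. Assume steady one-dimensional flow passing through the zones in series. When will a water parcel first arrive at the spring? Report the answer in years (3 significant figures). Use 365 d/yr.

413 years

Continuity: the same q passes through each zone, so ΔH = q·Σ(L_j/K_j) — the zones act as resistances in series.
Σ(L/K) = 522/1.08 + 459/0.627 = 483.3 + 732.1 = 1215 d
K_eq = L_total / Σ(L/K) = 981 / 1215 = 0.8071 m/d
q = K_eq · i = 0.8071 × 9.3e-4 = 7.506e-4 m/d (same in every zone)
Zone A: v = q/n = 7.506e-4/0.12 = 0.006255 m/d → t_A = 522/0.006255 = 83450 d
Zone B: v = q/n = 7.506e-4/0.11 = 0.006824 m/d → t_B = 459/0.006824 = 67260 d
Total t = 83450 + 67260 = 150700 d
   = 150700 / 365 = 413 yr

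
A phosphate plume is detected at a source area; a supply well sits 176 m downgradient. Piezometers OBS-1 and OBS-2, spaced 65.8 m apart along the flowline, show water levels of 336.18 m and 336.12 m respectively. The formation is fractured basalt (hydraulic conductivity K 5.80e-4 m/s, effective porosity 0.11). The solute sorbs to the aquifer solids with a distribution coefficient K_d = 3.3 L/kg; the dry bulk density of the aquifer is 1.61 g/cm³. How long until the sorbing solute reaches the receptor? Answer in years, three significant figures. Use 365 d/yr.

57.2 years

Hydraulic gradient i = (336.18 − 336.12) / 65.8 = 0.06 / 65.8 = 9.119e-4
K = 5.80e-4 m/s × 86400 s/d = 50.11 m/d
Darcy flux q = K·i = 50.11 × 9.119e-4 = 0.04569 m/d
Seepage velocity v = q / n = 0.04569 / 0.11 = 0.4154 m/d
Retardation R = 1 + ρ_b·K_d/n = 1 + 1.61×3.3/0.11 = 49.30
Contaminant velocity v_c = v/R = 0.4154/49.30 = 0.008426 m/d
t = L/v_c = 176/0.008426 = 20890 d
   = 20890/365 = 57.2 yr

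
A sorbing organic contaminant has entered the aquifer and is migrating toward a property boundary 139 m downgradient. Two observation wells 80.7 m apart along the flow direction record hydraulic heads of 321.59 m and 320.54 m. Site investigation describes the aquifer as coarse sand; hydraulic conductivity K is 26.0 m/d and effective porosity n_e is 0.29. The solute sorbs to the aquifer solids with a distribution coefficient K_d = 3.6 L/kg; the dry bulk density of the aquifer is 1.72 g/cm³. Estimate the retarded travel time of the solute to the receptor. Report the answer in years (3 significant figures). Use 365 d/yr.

7.30 years

Hydraulic gradient i = (321.59 − 320.54) / 80.7 = 1.05 / 80.7 = 0.01301
Specific discharge q = 26.0 × 0.01301 = 0.3383 m/d
v = Ki/n = 26.0·0.01301/0.29 = 1.167 m/d
Retardation R = 1 + ρ_b·K_d/n = 1 + 1.72×3.6/0.29 = 22.35
Contaminant velocity v_c = v/R = 1.167/22.35 = 0.05219 m/d
t = L/v_c = 139/0.05219 = 2663 d
   = 2663/365 = 7.30 yr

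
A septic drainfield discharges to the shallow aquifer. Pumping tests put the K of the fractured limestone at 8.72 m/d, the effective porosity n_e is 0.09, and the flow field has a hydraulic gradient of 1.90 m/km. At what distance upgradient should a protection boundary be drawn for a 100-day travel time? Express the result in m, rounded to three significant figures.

Darcy flux q = K·i = 8.72 × 0.0019 = 0.01657 m/d
v_s = q/n_e = 0.01657/0.09 = 0.1841 m/d
L = v × T = 0.1841 × 100 = 18.41 m

18.4 m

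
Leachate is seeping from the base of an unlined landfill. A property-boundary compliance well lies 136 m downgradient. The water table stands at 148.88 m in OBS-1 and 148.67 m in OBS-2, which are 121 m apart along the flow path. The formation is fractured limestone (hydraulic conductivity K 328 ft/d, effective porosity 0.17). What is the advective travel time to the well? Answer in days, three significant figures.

Hydraulic gradient i = (148.88 − 148.67) / 121 = 0.21 / 121 = 0.001736
K = 328 ft/d × 0.3048 = 99.97 m/d
Darcy flux q = K·i = 99.97 × 0.001736 = 0.1735 m/d
v_s = q/n_e = 0.1735/0.17 = 1.021 m/d
t = L / v = 136 / 1.021 = 133.2 d

133 days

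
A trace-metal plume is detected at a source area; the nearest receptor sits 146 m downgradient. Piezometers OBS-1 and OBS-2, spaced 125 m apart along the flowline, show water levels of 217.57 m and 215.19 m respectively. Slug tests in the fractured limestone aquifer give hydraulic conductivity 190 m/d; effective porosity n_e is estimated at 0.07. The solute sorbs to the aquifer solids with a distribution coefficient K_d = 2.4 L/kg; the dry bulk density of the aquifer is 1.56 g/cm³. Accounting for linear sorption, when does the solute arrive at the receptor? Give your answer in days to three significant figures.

154 days

Hydraulic gradient i = (217.57 − 215.19) / 125 = 2.38 / 125 = 0.01904
Specific discharge q = 190 × 0.01904 = 3.618 m/d
Average linear velocity = 3.618 / 0.07 = 51.68 m/d
Retardation R = 1 + ρ_b·K_d/n = 1 + 1.56×2.4/0.07 = 54.49
Contaminant velocity v_c = v/R = 51.68/54.49 = 0.9485 m/d
t = L/v_c = 146/0.9485 = 153.9 d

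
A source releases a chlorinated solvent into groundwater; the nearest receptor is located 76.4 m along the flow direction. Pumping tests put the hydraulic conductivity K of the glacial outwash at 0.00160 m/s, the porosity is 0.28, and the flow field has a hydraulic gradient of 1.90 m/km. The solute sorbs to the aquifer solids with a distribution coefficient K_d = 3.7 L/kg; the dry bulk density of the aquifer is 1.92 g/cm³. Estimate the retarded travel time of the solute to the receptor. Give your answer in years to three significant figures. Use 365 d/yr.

5.88 years

K = 0.00160 m/s × 86400 s/d = 138.2 m/d
Darcy flux q = K·i = 138.2 × 0.0019 = 0.2627 m/d
Seepage velocity v = q / n = 0.2627 / 0.28 = 0.9381 m/d
Retardation R = 1 + ρ_b·K_d/n = 1 + 1.92×3.7/0.28 = 26.37
Contaminant velocity v_c = v/R = 0.9381/26.37 = 0.03557 m/d
t = L/v_c = 76.4/0.03557 = 2148 d
   = 2148/365 = 5.88 yr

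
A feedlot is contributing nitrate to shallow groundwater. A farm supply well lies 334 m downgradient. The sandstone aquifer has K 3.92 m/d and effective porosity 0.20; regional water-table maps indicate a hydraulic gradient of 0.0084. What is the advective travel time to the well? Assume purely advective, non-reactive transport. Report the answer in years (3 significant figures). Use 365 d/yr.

q = Ki = 3.92 × 0.0084 = 0.03293 m/d
v_s = q/n_e = 0.03293/0.20 = 0.1646 m/d
t = L / v = 334 / 0.1646 = 2029 d
   = 2029 / 365 = 5.56 yr

5.56 years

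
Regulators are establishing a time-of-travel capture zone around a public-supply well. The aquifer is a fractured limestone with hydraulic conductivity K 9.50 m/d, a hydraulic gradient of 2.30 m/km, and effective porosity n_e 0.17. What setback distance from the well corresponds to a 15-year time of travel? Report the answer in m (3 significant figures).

704 m

Darcy flux q = K·i = 9.50 × 0.0023 = 0.02185 m/d
v_s = q/n_e = 0.02185/0.17 = 0.1285 m/d
T = 15 yr × 365 = 5475 d
L = v × T = 0.1285 × 5475 = 703.7 m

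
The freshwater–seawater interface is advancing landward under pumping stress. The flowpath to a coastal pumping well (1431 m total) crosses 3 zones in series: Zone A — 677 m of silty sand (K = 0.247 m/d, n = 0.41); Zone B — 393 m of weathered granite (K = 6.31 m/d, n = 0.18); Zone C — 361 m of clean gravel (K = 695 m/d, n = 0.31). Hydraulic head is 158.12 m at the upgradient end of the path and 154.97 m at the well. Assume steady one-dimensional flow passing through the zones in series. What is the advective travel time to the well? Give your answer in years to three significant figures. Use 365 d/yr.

Total head drop ΔH = 158.12 − 154.97 = 3.15 m
Continuity: the same q passes through each zone, so ΔH = q·Σ(L_j/K_j) — the zones act as resistances in series.
Σ(L/K) = 677/0.247 + 393/6.31 + 361/695 = 2741 + 62.28 + 0.5194 = 2804 d
q = ΔH / Σ(L/K) = 3.15 / 2804 = 0.001124 m/d (same in every zone)
Zone A: v = q/n = 0.001124/0.41 = 0.002740 m/d → t_A = 677/0.002740 = 247100 d
Zone B: v = q/n = 0.001124/0.18 = 0.006242 m/d → t_B = 393/0.006242 = 62960 d
Zone C: v = q/n = 0.001124/0.31 = 0.003624 m/d → t_C = 361/0.003624 = 99610 d
Total t = 247100 + 62960 + 99610 = 409600 d
   = 409600 / 365 = 1120 yr

1120 years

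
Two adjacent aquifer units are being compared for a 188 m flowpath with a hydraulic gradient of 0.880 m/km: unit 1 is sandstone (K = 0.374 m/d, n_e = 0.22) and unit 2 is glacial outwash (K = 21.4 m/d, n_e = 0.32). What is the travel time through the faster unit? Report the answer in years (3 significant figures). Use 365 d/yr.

Unit 1 (sandstone): v = 0.374×8.8e-4/0.22 = 0.001496 m/d, t = 188/0.001496 = 125700 d
Unit 2 (glacial outwash): v = 21.4×8.8e-4/0.32 = 0.05885 m/d, t = 188/0.05885 = 3195 d
Faster: 3195 d / 365 = 8.75 yr

8.75 years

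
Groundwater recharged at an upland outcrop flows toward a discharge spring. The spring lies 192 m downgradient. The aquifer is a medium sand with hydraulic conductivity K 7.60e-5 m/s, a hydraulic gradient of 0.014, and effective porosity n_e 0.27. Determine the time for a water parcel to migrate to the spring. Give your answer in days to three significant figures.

564 days

K = 7.60e-5 m/s × 86400 s/d = 6.566 m/d
Specific discharge q = 6.566 × 0.014 = 0.09193 m/d
v = Ki/n = 6.566·0.014/0.27 = 0.3405 m/d
t = L / v = 192 / 0.3405 = 563.9 d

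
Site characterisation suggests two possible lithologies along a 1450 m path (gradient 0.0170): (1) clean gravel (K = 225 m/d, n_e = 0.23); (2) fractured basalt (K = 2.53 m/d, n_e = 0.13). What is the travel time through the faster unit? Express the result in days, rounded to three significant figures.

Unit 1 (clean gravel): v = 225×0.017/0.23 = 16.63 m/d, t = 1450/16.63 = 87.19 d
Unit 2 (fractured basalt): v = 2.53×0.017/0.13 = 0.3308 m/d, t = 1450/0.3308 = 4383 d
Faster unit: t = 87.2 d

87.2 days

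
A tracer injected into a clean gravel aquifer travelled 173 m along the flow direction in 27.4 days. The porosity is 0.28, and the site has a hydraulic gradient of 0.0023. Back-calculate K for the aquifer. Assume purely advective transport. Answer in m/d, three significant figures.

v = L / t = 173 / 27.4 = 6.314 m/d
K = v · n / i = 6.314 × 0.28 / 0.0023 = 769 m/d

769 m/d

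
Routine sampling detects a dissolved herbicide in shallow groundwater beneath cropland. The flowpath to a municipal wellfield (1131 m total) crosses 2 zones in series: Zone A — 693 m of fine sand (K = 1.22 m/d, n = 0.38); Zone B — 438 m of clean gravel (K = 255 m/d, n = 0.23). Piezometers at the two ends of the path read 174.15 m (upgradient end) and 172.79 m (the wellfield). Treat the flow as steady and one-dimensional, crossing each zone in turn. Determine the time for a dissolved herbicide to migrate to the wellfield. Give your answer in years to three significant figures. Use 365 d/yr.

Total head drop ΔH = 174.15 − 172.79 = 1.36 m
Steady 1-D flow in series ⇒ the Darcy flux q is identical in every zone and the zone head losses add (resistances L/K in series).
Σ(L/K) = 693/1.22 + 438/255 = 568.0 + 1.718 = 569.8 d
q = ΔH / Σ(L/K) = 1.36 / 569.8 = 0.002387 m/d (same in every zone)
Zone A: v = q/n = 0.002387/0.38 = 0.006282 m/d → t_A = 693/0.006282 = 110300 d
Zone B: v = q/n = 0.002387/0.23 = 0.01038 m/d → t_B = 438/0.01038 = 42200 d
Total t = 110300 + 42200 = 152500 d
   = 152500 / 365 = 418 yr

418 years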